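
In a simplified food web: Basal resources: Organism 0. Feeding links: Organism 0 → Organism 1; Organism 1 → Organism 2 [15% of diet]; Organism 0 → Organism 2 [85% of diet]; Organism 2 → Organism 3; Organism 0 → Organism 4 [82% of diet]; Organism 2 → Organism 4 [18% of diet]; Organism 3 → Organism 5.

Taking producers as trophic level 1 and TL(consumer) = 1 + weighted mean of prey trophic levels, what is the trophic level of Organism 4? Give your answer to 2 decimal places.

Organism 1: 1 + 1 = 2
Organism 2: 1 + (0.15×2 + 0.85×1) = 2.15
Organism 3: 1 + 2.15 = 3.15
Organism 4: 1 + (0.82×1 + 0.18×2.15) = 2.207
Organism 5: 1 + 3.15 = 4.15

2.21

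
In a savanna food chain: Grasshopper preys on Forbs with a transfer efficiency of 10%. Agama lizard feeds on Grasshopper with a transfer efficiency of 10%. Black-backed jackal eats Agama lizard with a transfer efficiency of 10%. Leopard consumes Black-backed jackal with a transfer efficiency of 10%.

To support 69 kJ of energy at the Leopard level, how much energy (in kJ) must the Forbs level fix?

690000 kJ

Cumulative transfer efficiency: 0.1 × 0.1 × 0.1 × 0.1 = 0.0001
Forbs energy = 69 / 0.0001 = 690000 kJ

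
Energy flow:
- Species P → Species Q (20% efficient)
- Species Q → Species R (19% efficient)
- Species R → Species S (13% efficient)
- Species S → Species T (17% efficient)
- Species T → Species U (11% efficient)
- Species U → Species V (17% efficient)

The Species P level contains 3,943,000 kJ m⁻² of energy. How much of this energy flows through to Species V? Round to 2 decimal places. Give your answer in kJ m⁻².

61.92 kJ m⁻²

Species Q: 3943000 × 0.2 = 788600 kJ m⁻²
Species R: 788600 × 0.19 = 149834 kJ m⁻²
Species S: 149834 × 0.13 = 19478.42 kJ m⁻²
Species T: 19478.42 × 0.17 = 3311.3314 kJ m⁻²
Species U: 3311.3314 × 0.11 = 364.246454 kJ m⁻²
Species V: 364.246454 × 0.17 = 61.92189718 kJ m⁻²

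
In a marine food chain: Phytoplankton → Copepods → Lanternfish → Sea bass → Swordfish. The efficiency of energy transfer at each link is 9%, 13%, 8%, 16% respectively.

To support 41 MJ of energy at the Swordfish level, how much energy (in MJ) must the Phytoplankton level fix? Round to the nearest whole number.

Cumulative transfer efficiency: 0.09 × 0.13 × 0.08 × 0.16 = 0.00014976
Phytoplankton energy = 41 / 0.00014976 = 273771 MJ

273771 MJ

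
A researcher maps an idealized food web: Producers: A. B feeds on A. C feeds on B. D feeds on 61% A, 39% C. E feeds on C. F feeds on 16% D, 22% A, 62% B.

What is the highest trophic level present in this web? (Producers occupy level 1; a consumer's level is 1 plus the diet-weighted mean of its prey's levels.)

4

B: 1 + 1 = 2
C: 1 + 2 = 3
D: 1 + (0.61×1 + 0.39×3) = 2.78
E: 1 + 3 = 4
F: 1 + (0.16×2.78 + 0.22×1 + 0.62×2) = 2.9048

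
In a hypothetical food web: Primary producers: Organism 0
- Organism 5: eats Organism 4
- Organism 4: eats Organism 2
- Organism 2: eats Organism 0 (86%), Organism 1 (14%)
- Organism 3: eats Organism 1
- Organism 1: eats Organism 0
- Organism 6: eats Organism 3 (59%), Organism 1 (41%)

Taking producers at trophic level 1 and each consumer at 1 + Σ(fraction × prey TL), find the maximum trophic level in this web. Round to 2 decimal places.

4.14

Organism 1: 1 + 1 = 2
Organism 2: 1 + (0.86×1 + 0.14×2) = 2.14
Organism 3: 1 + 2 = 3
Organism 4: 1 + 2.14 = 3.14
Organism 5: 1 + 3.14 = 4.14
Organism 6: 1 + (0.59×3 + 0.41×2) = 3.59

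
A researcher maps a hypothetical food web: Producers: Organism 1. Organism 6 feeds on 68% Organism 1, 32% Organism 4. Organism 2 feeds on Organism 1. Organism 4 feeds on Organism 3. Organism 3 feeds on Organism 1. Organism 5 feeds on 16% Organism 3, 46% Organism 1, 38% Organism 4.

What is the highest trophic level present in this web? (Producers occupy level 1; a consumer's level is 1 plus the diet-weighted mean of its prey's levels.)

Organism 2: 1 + 1 = 2
Organism 3: 1 + 1 = 2
Organism 4: 1 + 2 = 3
Organism 5: 1 + (0.16×2 + 0.46×1 + 0.38×3) = 2.92
Organism 6: 1 + (0.68×1 + 0.32×3) = 2.64

3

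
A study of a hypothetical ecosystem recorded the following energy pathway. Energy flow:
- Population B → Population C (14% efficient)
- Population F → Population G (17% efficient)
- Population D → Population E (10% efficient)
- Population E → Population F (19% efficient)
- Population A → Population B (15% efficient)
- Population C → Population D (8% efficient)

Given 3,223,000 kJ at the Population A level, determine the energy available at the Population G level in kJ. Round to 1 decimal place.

Population B: 3223000 × 0.15 = 483450 kJ
Population C: 483450 × 0.14 = 67683 kJ
Population D: 67683 × 0.08 = 5414.64 kJ
Population E: 5414.64 × 0.1 = 541.464 kJ
Population F: 541.464 × 0.19 = 102.87816 kJ
Population G: 102.87816 × 0.17 = 17.4892872 kJ

17.5 kJ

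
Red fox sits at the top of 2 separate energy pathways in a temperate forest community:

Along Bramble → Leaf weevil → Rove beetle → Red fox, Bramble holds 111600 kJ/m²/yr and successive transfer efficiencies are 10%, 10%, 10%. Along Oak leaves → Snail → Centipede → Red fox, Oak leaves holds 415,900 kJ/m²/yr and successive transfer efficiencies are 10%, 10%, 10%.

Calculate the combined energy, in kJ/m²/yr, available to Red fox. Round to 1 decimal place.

Via Bramble: 111600 × 0.1 × 0.1 × 0.1 = 111.6 kJ/m²/yr
Via Oak leaves: 415900 × 0.1 × 0.1 × 0.1 = 415.9 kJ/m²/yr
Total at Red fox: 111.6 + 415.9 = 527.5 kJ/m²/yr

527.5 kJ/m²/yr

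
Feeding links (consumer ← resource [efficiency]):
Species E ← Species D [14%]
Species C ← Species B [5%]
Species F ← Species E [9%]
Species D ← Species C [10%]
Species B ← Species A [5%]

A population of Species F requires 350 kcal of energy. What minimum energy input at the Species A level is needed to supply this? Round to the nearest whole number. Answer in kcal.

Cumulative transfer efficiency: 0.05 × 0.05 × 0.1 × 0.14 × 0.09 = 0.00000315
Species A energy = 350 / 0.00000315 = 111111111 kcal

111111111 kcal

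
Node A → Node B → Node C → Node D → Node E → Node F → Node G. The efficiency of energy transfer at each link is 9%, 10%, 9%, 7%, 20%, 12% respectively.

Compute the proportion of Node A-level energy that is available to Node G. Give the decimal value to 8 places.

Product of link efficiencies: 0.09 × 0.1 × 0.09 × 0.07 × 0.2 × 0.12 = 0.0000013608

0.00000136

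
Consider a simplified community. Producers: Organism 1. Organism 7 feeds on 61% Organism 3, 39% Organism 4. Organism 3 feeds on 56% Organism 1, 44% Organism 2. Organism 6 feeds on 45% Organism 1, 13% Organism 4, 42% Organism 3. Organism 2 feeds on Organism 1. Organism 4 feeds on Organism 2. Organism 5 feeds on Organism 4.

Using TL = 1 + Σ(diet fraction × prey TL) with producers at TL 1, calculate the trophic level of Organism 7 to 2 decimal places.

3.66

Organism 2: 1 + 1 = 2
Organism 3: 1 + (0.56×1 + 0.44×2) = 2.44
Organism 4: 1 + 2 = 3
Organism 5: 1 + 3 = 4
Organism 6: 1 + (0.45×1 + 0.13×3 + 0.42×2.44) = 2.8648
Organism 7: 1 + (0.61×2.44 + 0.39×3) = 3.6584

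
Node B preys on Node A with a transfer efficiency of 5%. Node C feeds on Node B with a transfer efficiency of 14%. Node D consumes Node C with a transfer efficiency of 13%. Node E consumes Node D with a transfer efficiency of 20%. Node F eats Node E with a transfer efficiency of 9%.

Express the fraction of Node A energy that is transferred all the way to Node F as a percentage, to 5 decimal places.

0.00164%

Product of link efficiencies: 0.05 × 0.14 × 0.13 × 0.2 × 0.09 = 0.00001638
As a percentage: 0.00001638 × 100 = 0.00164%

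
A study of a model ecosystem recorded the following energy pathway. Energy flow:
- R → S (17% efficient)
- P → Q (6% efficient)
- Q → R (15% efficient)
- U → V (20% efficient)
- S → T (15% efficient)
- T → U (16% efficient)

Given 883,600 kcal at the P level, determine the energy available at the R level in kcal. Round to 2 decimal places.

7952.40 kcal

Q: 883600 × 0.06 = 53016 kcal
R: 53016 × 0.15 = 7952.4 kcal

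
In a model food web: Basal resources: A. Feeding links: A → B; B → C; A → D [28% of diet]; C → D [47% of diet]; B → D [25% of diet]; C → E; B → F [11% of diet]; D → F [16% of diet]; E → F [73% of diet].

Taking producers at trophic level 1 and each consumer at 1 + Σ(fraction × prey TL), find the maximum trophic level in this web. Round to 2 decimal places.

B: 1 + 1 = 2
C: 1 + 2 = 3
D: 1 + (0.28×1 + 0.47×3 + 0.25×2) = 3.19
E: 1 + 3 = 4
F: 1 + (0.11×2 + 0.16×3.19 + 0.73×4) = 4.6504

4.65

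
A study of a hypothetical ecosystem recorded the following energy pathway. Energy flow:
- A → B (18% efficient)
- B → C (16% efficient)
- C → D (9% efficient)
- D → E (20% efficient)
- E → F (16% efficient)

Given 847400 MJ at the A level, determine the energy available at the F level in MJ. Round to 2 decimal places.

B: 847400 × 0.18 = 152532 MJ
C: 152532 × 0.16 = 24405.12 MJ
D: 24405.12 × 0.09 = 2196.4608 MJ
E: 2196.4608 × 0.2 = 439.29216 MJ
F: 439.29216 × 0.16 = 70.2867456 MJ

70.29 MJ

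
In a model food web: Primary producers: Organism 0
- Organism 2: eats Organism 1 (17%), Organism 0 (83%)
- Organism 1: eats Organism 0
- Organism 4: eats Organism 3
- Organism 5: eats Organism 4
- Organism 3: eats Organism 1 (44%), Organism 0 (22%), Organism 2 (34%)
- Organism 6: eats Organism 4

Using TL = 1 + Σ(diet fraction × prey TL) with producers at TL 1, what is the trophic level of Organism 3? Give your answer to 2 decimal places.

Organism 1: 1 + 1 = 2
Organism 2: 1 + (0.17×2 + 0.83×1) = 2.17
Organism 3: 1 + (0.44×2 + 0.22×1 + 0.34×2.17) = 2.8378
Organism 4: 1 + 2.8378 = 3.8378
Organism 5: 1 + 3.8378 = 4.8378
Organism 6: 1 + 3.8378 = 4.8378

2.84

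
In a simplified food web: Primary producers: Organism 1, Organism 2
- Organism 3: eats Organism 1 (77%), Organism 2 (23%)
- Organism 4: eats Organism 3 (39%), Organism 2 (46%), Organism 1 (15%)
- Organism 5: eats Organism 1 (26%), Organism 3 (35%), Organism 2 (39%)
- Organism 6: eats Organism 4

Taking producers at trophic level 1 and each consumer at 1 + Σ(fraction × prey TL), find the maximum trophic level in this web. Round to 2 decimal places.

Organism 3: 1 + (0.77×1 + 0.23×1) = 2
Organism 4: 1 + (0.39×2 + 0.46×1 + 0.15×1) = 2.39
Organism 5: 1 + (0.26×1 + 0.35×2 + 0.39×1) = 2.35
Organism 6: 1 + 2.39 = 3.39

3.39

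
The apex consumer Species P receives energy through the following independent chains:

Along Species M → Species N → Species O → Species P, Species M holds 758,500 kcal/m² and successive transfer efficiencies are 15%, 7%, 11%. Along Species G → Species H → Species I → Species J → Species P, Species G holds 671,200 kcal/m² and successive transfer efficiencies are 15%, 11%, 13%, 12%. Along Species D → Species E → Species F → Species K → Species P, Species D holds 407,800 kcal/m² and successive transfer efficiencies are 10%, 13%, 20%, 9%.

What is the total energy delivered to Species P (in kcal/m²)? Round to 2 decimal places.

1144.26 kcal/m²

Via Species M: 758500 × 0.15 × 0.07 × 0.11 = 876.0675 kcal/m²
Via Species G: 671200 × 0.15 × 0.11 × 0.13 × 0.12 = 172.76688 kcal/m²
Via Species D: 407800 × 0.1 × 0.13 × 0.2 × 0.09 = 95.4252 kcal/m²
Total at Species P: 876.0675 + 172.76688 + 95.4252 = 1144.25958 kcal/m²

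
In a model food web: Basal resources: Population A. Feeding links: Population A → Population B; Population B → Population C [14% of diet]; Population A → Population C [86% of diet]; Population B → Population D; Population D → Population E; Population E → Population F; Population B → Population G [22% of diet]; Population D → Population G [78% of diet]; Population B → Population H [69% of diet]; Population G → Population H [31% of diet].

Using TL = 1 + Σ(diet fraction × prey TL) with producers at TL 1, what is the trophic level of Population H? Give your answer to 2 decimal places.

3.55

Population B: 1 + 1 = 2
Population C: 1 + (0.14×2 + 0.86×1) = 2.14
Population D: 1 + 2 = 3
Population E: 1 + 3 = 4
Population F: 1 + 4 = 5
Population G: 1 + (0.22×2 + 0.78×3) = 3.78
Population H: 1 + (0.69×2 + 0.31×3.78) = 3.5518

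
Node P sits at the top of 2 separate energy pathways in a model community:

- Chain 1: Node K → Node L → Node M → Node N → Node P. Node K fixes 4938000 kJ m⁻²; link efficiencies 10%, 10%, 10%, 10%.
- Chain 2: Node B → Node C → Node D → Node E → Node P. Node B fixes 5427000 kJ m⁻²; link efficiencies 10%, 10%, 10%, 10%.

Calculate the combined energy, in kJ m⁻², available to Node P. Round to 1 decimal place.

Chain 1: 4938000 × 0.1 × 0.1 × 0.1 × 0.1 = 493.8 kJ m⁻²
Chain 2: 5427000 × 0.1 × 0.1 × 0.1 × 0.1 = 542.7 kJ m⁻²
Total at Node P: 493.8 + 542.7 = 1036.5 kJ m⁻²

1036.5 kJ m⁻²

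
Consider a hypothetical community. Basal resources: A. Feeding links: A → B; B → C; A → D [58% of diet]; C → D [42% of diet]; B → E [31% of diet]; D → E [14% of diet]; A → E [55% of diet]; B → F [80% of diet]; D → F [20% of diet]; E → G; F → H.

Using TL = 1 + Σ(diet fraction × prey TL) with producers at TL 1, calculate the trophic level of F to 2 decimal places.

B: 1 + 1 = 2
C: 1 + 2 = 3
D: 1 + (0.58×1 + 0.42×3) = 2.84
E: 1 + (0.31×2 + 0.14×2.84 + 0.55×1) = 2.5676
F: 1 + (0.8×2 + 0.2×2.84) = 3.168
G: 1 + 2.5676 = 3.5676
H: 1 + 3.168 = 4.168

3.17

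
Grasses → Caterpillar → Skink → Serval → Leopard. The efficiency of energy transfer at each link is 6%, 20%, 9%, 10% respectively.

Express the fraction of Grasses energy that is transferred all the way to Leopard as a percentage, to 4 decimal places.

0.0108%

Product of link efficiencies: 0.06 × 0.2 × 0.09 × 0.1 = 0.000108
As a percentage: 0.000108 × 100 = 0.0108%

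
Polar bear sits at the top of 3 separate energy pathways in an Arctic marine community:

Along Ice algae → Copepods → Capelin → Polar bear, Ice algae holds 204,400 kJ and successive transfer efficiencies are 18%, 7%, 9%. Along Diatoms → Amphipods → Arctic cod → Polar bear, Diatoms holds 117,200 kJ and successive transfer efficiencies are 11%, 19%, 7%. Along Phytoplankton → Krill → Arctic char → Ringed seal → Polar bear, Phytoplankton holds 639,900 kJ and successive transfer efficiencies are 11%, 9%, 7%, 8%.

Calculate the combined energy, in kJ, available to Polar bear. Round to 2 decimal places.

Via Ice algae: 204400 × 0.18 × 0.07 × 0.09 = 231.7896 kJ
Via Diatoms: 117200 × 0.11 × 0.19 × 0.07 = 171.4636 kJ
Via Phytoplankton: 639900 × 0.11 × 0.09 × 0.07 × 0.08 = 35.476056 kJ
Total at Polar bear: 231.7896 + 171.4636 + 35.476056 = 438.729256 kJ

438.73 kJ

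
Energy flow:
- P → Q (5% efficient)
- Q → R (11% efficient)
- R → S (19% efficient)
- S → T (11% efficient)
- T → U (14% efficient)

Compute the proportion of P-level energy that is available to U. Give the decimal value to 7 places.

0.0000161

Product of link efficiencies: 0.05 × 0.11 × 0.19 × 0.11 × 0.14 = 0.000016093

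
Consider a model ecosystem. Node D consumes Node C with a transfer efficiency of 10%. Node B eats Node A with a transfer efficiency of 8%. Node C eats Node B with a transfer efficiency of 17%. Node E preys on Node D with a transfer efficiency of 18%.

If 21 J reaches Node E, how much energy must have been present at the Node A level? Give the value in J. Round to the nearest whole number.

85784 J

Cumulative transfer efficiency: 0.08 × 0.17 × 0.1 × 0.18 = 0.0002448
Node A energy = 21 / 0.0002448 = 85784 J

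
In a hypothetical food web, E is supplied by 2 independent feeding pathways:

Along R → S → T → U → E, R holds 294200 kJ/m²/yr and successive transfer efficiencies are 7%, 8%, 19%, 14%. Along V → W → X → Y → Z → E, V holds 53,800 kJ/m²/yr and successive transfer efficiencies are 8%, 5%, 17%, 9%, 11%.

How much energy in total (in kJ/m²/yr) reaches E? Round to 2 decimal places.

44.19 kJ/m²/yr

Via R: 294200 × 0.07 × 0.08 × 0.19 × 0.14 = 43.824032 kJ/m²/yr
Via V: 53800 × 0.08 × 0.05 × 0.17 × 0.09 × 0.11 = 0.3621816 kJ/m²/yr
Total at E: 43.824032 + 0.3621816 = 44.1862136 kJ/m²/yr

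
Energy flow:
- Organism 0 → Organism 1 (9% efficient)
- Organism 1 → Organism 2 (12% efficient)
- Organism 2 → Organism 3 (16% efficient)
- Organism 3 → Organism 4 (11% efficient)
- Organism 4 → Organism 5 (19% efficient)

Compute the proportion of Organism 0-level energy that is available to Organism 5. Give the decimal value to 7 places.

Product of link efficiencies: 0.09 × 0.12 × 0.16 × 0.11 × 0.19 = 0.0000361152

0.0000361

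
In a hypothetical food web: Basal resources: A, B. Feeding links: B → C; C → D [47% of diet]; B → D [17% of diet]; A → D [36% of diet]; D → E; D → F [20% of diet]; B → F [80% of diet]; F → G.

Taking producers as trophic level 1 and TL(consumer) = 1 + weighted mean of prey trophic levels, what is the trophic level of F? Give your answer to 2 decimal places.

C: 1 + 1 = 2
D: 1 + (0.47×2 + 0.17×1 + 0.36×1) = 2.47
E: 1 + 2.47 = 3.47
F: 1 + (0.2×2.47 + 0.8×1) = 2.294
G: 1 + 2.294 = 3.294

2.29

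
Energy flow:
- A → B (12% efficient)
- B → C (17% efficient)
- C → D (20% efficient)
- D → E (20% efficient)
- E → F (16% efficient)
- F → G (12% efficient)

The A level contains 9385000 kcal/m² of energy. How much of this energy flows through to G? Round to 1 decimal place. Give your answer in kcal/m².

B: 9385000 × 0.12 = 1126200 kcal/m²
C: 1126200 × 0.17 = 191454 kcal/m²
D: 191454 × 0.2 = 38290.8 kcal/m²
E: 38290.8 × 0.2 = 7658.16 kcal/m²
F: 7658.16 × 0.16 = 1225.3056 kcal/m²
G: 1225.3056 × 0.12 = 147.036672 kcal/m²

147.0 kcal/m²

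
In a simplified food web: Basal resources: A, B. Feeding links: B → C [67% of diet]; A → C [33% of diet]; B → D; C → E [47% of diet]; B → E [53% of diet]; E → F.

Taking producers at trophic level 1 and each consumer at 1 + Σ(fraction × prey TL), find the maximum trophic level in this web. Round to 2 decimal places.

3.47

C: 1 + (0.67×1 + 0.33×1) = 2
D: 1 + 1 = 2
E: 1 + (0.47×2 + 0.53×1) = 2.47
F: 1 + 2.47 = 3.47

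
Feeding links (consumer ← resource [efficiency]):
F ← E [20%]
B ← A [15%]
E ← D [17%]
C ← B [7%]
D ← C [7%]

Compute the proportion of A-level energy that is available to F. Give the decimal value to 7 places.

0.0000250

Product of link efficiencies: 0.15 × 0.07 × 0.07 × 0.17 × 0.2 = 0.00002499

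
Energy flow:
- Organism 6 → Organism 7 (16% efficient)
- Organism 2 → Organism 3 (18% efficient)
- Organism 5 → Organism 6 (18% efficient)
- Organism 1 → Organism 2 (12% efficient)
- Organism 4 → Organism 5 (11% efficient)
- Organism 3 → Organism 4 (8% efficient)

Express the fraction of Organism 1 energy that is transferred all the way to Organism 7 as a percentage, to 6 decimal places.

0.000547%

Product of link efficiencies: 0.12 × 0.18 × 0.08 × 0.11 × 0.18 × 0.16 = 0.000005474304
As a percentage: 0.000005474304 × 100 = 0.000547%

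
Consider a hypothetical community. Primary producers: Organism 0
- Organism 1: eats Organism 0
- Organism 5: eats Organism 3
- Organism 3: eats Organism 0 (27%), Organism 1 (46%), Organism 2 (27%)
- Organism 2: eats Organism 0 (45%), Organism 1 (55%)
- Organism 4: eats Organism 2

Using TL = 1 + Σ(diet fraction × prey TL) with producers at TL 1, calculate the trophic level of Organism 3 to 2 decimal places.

2.88

Organism 1: 1 + 1 = 2
Organism 2: 1 + (0.45×1 + 0.55×2) = 2.55
Organism 3: 1 + (0.27×1 + 0.46×2 + 0.27×2.55) = 2.8785
Organism 4: 1 + 2.55 = 3.55
Organism 5: 1 + 2.8785 = 3.8785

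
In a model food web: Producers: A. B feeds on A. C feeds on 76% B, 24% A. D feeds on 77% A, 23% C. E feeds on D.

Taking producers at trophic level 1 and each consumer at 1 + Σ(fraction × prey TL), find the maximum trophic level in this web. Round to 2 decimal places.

B: 1 + 1 = 2
C: 1 + (0.76×2 + 0.24×1) = 2.76
D: 1 + (0.77×1 + 0.23×2.76) = 2.4048
E: 1 + 2.4048 = 3.4048

3.40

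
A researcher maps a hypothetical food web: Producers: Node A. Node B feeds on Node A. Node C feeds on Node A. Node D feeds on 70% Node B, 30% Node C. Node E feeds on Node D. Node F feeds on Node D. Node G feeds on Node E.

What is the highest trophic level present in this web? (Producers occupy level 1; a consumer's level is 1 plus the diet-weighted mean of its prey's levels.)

5

Node B: 1 + 1 = 2
Node C: 1 + 1 = 2
Node D: 1 + (0.7×2 + 0.3×2) = 3
Node E: 1 + 3 = 4
Node F: 1 + 3 = 4
Node G: 1 + 4 = 5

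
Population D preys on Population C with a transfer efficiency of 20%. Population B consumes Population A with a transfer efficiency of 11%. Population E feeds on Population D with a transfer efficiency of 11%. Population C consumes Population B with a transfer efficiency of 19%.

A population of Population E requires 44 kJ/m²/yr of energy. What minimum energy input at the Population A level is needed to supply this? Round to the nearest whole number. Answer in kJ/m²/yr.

Cumulative transfer efficiency: 0.11 × 0.19 × 0.2 × 0.11 = 0.0004598
Population A energy = 44 / 0.0004598 = 95694 kJ/m²/yr

95694 kJ/m²/yr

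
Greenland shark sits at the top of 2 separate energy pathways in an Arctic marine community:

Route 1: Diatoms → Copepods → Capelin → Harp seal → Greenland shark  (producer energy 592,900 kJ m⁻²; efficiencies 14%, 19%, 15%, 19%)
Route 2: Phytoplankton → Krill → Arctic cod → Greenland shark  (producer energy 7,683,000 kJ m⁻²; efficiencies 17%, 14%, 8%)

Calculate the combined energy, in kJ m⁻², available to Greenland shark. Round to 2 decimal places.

Route 1: 592900 × 0.14 × 0.19 × 0.15 × 0.19 = 449.47749 kJ m⁻²
Route 2: 7683000 × 0.17 × 0.14 × 0.08 = 14628.432 kJ m⁻²
Total at Greenland shark: 449.47749 + 14628.432 = 15077.90949 kJ m⁻²

15077.91 kJ m⁻²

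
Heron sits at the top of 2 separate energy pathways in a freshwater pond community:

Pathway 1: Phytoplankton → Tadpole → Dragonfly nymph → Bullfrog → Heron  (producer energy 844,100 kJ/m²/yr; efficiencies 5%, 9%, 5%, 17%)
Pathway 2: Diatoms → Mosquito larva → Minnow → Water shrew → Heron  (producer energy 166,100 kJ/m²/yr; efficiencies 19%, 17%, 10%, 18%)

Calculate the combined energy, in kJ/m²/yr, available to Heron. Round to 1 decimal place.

128.9 kJ/m²/yr

Pathway 1: 844100 × 0.05 × 0.09 × 0.05 × 0.17 = 32.286825 kJ/m²/yr
Pathway 2: 166100 × 0.19 × 0.17 × 0.1 × 0.18 = 96.57054 kJ/m²/yr
Total at Heron: 32.286825 + 96.57054 = 128.857365 kJ/m²/yr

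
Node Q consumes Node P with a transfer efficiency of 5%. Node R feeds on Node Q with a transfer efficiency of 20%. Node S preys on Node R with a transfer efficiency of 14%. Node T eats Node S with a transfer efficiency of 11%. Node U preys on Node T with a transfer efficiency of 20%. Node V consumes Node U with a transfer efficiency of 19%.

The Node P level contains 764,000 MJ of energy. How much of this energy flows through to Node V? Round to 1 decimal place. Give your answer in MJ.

Node Q: 764000 × 0.05 = 38200 MJ
Node R: 38200 × 0.2 = 7640 MJ
Node S: 7640 × 0.14 = 1069.6 MJ
Node T: 1069.6 × 0.11 = 117.656 MJ
Node U: 117.656 × 0.2 = 23.5312 MJ
Node V: 23.5312 × 0.19 = 4.470928 MJ

4.5 MJ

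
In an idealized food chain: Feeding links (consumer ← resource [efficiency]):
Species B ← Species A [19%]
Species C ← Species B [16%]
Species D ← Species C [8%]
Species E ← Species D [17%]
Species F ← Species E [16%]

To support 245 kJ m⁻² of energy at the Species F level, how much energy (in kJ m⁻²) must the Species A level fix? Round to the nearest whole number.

Cumulative transfer efficiency: 0.19 × 0.16 × 0.08 × 0.17 × 0.16 = 0.0000661504
Species A energy = 245 / 0.0000661504 = 3703681 kJ m⁻²

3703681 kJ m⁻²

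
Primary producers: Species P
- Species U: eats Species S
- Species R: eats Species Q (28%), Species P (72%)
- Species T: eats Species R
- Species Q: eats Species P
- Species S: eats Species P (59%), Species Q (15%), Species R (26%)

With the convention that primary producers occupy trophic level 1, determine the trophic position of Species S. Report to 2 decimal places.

Species Q: 1 + 1 = 2
Species R: 1 + (0.28×2 + 0.72×1) = 2.28
Species S: 1 + (0.59×1 + 0.15×2 + 0.26×2.28) = 2.4828
Species T: 1 + 2.28 = 3.28
Species U: 1 + 2.4828 = 3.4828

2.48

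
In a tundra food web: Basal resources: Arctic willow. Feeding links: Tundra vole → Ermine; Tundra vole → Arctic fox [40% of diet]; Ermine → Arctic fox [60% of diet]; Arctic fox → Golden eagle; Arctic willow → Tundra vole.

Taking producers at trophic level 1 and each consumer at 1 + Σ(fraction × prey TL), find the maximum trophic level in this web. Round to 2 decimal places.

4.60

Tundra vole: 1 + 1 = 2
Ermine: 1 + 2 = 3
Arctic fox: 1 + (0.4×2 + 0.6×3) = 3.6
Golden eagle: 1 + 3.6 = 4.6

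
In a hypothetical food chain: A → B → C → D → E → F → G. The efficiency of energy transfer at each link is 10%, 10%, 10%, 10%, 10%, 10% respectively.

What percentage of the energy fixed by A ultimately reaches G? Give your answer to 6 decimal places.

Product of link efficiencies: 0.1 × 0.1 × 0.1 × 0.1 × 0.1 × 0.1 = 0.000001
As a percentage: 0.000001 × 100 = 0.000100%

0.000100%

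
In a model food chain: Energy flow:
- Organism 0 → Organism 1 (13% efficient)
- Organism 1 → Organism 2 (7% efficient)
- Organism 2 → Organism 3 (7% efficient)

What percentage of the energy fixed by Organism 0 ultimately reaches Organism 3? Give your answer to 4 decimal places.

Product of link efficiencies: 0.13 × 0.07 × 0.07 = 0.000637
As a percentage: 0.000637 × 100 = 0.0637%

0.0637%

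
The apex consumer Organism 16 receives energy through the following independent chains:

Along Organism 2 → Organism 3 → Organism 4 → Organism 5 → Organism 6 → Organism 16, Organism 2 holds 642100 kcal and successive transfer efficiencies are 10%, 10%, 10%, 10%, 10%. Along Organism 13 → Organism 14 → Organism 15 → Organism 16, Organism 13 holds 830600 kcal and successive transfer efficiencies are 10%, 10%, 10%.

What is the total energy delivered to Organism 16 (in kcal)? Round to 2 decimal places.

837.02 kcal

Via Organism 2: 642100 × 0.1 × 0.1 × 0.1 × 0.1 × 0.1 = 6.421 kcal
Via Organism 13: 830600 × 0.1 × 0.1 × 0.1 = 830.6 kcal
Total at Organism 16: 6.421 + 830.6 = 837.021 kcal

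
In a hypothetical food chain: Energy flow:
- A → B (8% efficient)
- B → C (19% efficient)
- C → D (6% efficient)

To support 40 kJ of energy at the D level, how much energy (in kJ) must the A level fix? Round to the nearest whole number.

43860 kJ

Cumulative transfer efficiency: 0.08 × 0.19 × 0.06 = 0.000912
A energy = 40 / 0.000912 = 43860 kJ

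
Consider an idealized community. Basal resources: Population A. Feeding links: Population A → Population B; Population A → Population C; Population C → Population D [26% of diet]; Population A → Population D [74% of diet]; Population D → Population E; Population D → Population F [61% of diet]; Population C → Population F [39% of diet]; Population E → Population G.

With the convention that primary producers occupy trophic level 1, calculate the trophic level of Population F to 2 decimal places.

Population B: 1 + 1 = 2
Population C: 1 + 1 = 2
Population D: 1 + (0.26×2 + 0.74×1) = 2.26
Population E: 1 + 2.26 = 3.26
Population F: 1 + (0.61×2.26 + 0.39×2) = 3.1586
Population G: 1 + 3.26 = 4.26

3.16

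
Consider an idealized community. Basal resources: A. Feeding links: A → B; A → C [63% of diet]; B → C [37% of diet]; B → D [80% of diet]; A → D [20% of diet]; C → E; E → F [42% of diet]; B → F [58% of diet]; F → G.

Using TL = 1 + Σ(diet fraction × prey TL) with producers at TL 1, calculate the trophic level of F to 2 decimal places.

B: 1 + 1 = 2
C: 1 + (0.63×1 + 0.37×2) = 2.37
D: 1 + (0.8×2 + 0.2×1) = 2.8
E: 1 + 2.37 = 3.37
F: 1 + (0.42×3.37 + 0.58×2) = 3.5754
G: 1 + 3.5754 = 4.5754

3.58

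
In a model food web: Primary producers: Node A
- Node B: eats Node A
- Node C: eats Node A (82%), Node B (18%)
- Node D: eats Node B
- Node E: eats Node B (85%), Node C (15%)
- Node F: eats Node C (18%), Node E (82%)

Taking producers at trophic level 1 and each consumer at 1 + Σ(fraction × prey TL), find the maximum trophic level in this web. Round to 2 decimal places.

Node B: 1 + 1 = 2
Node C: 1 + (0.82×1 + 0.18×2) = 2.18
Node D: 1 + 2 = 3
Node E: 1 + (0.85×2 + 0.15×2.18) = 3.027
Node F: 1 + (0.18×2.18 + 0.82×3.027) = 3.87454

3.87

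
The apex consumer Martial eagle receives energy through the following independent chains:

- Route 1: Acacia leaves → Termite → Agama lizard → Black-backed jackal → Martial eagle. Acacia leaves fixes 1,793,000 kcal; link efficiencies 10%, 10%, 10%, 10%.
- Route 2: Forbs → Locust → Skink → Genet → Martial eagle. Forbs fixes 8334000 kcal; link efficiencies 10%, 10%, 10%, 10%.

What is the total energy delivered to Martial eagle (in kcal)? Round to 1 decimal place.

1012.7 kcal

Route 1: 1793000 × 0.1 × 0.1 × 0.1 × 0.1 = 179.3 kcal
Route 2: 8334000 × 0.1 × 0.1 × 0.1 × 0.1 = 833.4 kcal
Total at Martial eagle: 179.3 + 833.4 = 1012.7 kcal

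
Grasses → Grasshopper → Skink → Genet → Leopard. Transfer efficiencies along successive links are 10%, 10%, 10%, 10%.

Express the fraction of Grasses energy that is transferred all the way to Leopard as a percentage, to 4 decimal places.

Product of link efficiencies: 0.1 × 0.1 × 0.1 × 0.1 = 0.0001
As a percentage: 0.0001 × 100 = 0.0100%

0.0100%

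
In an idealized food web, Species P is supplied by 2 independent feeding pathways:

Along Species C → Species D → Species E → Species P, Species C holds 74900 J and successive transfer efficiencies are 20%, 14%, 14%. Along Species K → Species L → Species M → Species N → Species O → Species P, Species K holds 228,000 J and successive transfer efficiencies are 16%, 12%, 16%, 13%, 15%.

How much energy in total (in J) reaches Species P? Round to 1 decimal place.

Via Species C: 74900 × 0.2 × 0.14 × 0.14 = 293.608 J
Via Species K: 228000 × 0.16 × 0.12 × 0.16 × 0.13 × 0.15 = 13.658112 J
Total at Species P: 293.608 + 13.658112 = 307.266112 J

307.3 J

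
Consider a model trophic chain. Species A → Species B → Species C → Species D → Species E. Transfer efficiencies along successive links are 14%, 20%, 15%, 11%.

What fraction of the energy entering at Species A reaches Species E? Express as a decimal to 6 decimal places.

0.000462

Product of link efficiencies: 0.14 × 0.2 × 0.15 × 0.11 = 0.000462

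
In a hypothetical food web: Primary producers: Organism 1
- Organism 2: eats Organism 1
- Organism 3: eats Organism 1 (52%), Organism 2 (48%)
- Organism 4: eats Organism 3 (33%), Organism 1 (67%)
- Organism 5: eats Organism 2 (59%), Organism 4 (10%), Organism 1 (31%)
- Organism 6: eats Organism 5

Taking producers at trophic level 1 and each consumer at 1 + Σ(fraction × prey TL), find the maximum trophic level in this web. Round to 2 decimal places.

3.74

Organism 2: 1 + 1 = 2
Organism 3: 1 + (0.52×1 + 0.48×2) = 2.48
Organism 4: 1 + (0.33×2.48 + 0.67×1) = 2.4884
Organism 5: 1 + (0.59×2 + 0.1×2.4884 + 0.31×1) = 2.73884
Organism 6: 1 + 2.73884 = 3.73884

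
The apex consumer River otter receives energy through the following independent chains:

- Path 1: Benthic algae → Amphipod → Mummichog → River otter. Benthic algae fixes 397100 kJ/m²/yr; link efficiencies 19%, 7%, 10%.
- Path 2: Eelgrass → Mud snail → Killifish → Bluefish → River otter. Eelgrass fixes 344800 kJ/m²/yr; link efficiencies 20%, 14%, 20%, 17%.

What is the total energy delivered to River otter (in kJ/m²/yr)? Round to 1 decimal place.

Path 1: 397100 × 0.19 × 0.07 × 0.1 = 528.143 kJ/m²/yr
Path 2: 344800 × 0.2 × 0.14 × 0.2 × 0.17 = 328.2496 kJ/m²/yr
Total at River otter: 528.143 + 328.2496 = 856.3926 kJ/m²/yr

856.4 kJ/m²/yr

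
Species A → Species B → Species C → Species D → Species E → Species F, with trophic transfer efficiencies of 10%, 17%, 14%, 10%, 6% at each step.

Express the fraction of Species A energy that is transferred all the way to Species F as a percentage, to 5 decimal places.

0.00143%

Product of link efficiencies: 0.1 × 0.17 × 0.14 × 0.1 × 0.06 = 0.00001428
As a percentage: 0.00001428 × 100 = 0.00143%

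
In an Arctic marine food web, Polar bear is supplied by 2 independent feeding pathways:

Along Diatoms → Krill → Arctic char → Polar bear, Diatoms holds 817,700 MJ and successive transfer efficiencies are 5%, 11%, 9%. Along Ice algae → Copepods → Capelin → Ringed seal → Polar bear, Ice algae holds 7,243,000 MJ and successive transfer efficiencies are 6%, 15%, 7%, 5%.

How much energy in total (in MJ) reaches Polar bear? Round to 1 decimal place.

632.9 MJ

Via Diatoms: 817700 × 0.05 × 0.11 × 0.09 = 404.7615 MJ
Via Ice algae: 7243000 × 0.06 × 0.15 × 0.07 × 0.05 = 228.1545 MJ
Total at Polar bear: 404.7615 + 228.1545 = 632.916 MJ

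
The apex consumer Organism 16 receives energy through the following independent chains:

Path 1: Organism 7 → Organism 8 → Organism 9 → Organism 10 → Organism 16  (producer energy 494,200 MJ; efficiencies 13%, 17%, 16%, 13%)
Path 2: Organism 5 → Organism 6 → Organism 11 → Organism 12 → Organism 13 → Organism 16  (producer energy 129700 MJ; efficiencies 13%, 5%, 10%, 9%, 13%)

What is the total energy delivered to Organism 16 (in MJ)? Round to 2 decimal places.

228.16 MJ

Path 1: 494200 × 0.13 × 0.17 × 0.16 × 0.13 = 227.173856 MJ
Path 2: 129700 × 0.13 × 0.05 × 0.1 × 0.09 × 0.13 = 0.9863685 MJ
Total at Organism 16: 227.173856 + 0.9863685 = 228.1602245 MJ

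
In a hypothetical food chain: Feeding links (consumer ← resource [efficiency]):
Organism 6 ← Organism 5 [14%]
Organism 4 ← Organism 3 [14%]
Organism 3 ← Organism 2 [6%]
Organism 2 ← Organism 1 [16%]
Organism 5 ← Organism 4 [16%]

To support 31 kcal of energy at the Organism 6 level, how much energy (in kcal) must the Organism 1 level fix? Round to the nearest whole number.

Cumulative transfer efficiency: 0.16 × 0.06 × 0.14 × 0.16 × 0.14 = 0.0000301056
Organism 1 energy = 31 / 0.0000301056 = 1029709 kcal

1029709 kcal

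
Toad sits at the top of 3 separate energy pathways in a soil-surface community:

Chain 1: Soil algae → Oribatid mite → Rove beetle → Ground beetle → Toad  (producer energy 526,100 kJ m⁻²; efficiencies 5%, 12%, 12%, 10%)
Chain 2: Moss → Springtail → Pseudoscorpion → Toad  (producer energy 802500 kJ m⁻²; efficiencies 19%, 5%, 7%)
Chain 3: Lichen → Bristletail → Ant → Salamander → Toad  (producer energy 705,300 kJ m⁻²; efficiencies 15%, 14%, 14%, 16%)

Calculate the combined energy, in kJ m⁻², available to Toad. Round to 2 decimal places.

Chain 1: 526100 × 0.05 × 0.12 × 0.12 × 0.1 = 37.8792 kJ m⁻²
Chain 2: 802500 × 0.19 × 0.05 × 0.07 = 533.6625 kJ m⁻²
Chain 3: 705300 × 0.15 × 0.14 × 0.14 × 0.16 = 331.77312 kJ m⁻²
Total at Toad: 37.8792 + 533.6625 + 331.77312 = 903.31482 kJ m⁻²

903.31 kJ m⁻²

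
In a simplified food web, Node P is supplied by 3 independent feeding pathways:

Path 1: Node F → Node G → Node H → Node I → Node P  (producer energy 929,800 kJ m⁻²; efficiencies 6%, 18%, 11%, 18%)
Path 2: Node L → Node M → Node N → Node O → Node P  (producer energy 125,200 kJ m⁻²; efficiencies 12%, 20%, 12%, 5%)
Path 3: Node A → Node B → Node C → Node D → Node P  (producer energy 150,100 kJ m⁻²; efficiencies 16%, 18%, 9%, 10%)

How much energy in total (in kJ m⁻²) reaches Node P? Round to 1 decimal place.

255.8 kJ m⁻²

Path 1: 929800 × 0.06 × 0.18 × 0.11 × 0.18 = 198.828432 kJ m⁻²
Path 2: 125200 × 0.12 × 0.2 × 0.12 × 0.05 = 18.0288 kJ m⁻²
Path 3: 150100 × 0.16 × 0.18 × 0.09 × 0.1 = 38.90592 kJ m⁻²
Total at Node P: 198.828432 + 18.0288 + 38.90592 = 255.763152 kJ m⁻²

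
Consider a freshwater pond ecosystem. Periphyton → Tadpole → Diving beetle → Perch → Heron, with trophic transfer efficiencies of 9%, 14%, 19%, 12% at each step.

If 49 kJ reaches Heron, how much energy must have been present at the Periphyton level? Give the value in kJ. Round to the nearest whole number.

170565 kJ

Cumulative transfer efficiency: 0.09 × 0.14 × 0.19 × 0.12 = 0.00028728
Periphyton energy = 49 / 0.00028728 = 170565 kJ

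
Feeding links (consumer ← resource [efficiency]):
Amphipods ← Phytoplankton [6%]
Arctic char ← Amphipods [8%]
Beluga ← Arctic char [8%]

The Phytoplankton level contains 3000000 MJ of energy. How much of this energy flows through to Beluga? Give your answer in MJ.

Amphipods: 3000000 × 0.06 = 180000 MJ
Arctic char: 180000 × 0.08 = 14400 MJ
Beluga: 14400 × 0.08 = 1152 MJ

1152 MJ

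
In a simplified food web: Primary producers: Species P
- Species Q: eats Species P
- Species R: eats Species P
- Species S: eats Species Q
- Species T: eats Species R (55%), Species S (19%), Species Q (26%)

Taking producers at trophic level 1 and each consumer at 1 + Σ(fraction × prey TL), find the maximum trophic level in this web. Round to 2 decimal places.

3.19

Species Q: 1 + 1 = 2
Species R: 1 + 1 = 2
Species S: 1 + 2 = 3
Species T: 1 + (0.55×2 + 0.19×3 + 0.26×2) = 3.19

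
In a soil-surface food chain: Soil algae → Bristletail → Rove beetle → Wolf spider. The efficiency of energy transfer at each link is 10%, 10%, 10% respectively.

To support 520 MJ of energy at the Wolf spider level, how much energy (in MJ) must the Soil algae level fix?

520000 MJ

Cumulative transfer efficiency: 0.1 × 0.1 × 0.1 = 0.001
Soil algae energy = 520 / 0.001 = 520000 MJ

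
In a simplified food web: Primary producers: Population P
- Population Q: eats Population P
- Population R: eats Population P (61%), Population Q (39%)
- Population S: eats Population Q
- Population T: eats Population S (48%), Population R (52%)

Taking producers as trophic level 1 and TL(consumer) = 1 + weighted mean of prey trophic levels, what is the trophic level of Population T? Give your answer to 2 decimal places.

3.68

Population Q: 1 + 1 = 2
Population R: 1 + (0.61×1 + 0.39×2) = 2.39
Population S: 1 + 2 = 3
Population T: 1 + (0.48×3 + 0.52×2.39) = 3.6828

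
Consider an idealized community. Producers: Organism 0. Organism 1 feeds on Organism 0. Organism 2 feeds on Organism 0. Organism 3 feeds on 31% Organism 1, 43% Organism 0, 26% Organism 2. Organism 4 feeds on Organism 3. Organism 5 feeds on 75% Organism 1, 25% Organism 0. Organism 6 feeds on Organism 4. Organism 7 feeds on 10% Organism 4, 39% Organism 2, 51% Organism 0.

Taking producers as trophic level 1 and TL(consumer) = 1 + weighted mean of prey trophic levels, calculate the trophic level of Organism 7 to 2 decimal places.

Organism 1: 1 + 1 = 2
Organism 2: 1 + 1 = 2
Organism 3: 1 + (0.31×2 + 0.43×1 + 0.26×2) = 2.57
Organism 4: 1 + 2.57 = 3.57
Organism 5: 1 + (0.75×2 + 0.25×1) = 2.75
Organism 6: 1 + 3.57 = 4.57
Organism 7: 1 + (0.1×3.57 + 0.39×2 + 0.51×1) = 2.647

2.65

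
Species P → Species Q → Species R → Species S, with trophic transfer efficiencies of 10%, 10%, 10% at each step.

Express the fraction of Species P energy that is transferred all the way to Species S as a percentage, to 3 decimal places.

0.100%

Product of link efficiencies: 0.1 × 0.1 × 0.1 = 0.001
As a percentage: 0.001 × 100 = 0.100%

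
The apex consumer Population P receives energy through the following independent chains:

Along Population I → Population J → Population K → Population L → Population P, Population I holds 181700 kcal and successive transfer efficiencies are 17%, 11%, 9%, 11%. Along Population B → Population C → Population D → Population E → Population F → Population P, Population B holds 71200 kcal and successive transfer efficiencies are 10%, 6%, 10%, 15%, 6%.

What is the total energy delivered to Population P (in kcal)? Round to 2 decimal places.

Via Population I: 181700 × 0.17 × 0.11 × 0.09 × 0.11 = 33.638121 kcal
Via Population B: 71200 × 0.1 × 0.06 × 0.1 × 0.15 × 0.06 = 0.38448 kcal
Total at Population P: 33.638121 + 0.38448 = 34.022601 kcal

34.02 kcal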